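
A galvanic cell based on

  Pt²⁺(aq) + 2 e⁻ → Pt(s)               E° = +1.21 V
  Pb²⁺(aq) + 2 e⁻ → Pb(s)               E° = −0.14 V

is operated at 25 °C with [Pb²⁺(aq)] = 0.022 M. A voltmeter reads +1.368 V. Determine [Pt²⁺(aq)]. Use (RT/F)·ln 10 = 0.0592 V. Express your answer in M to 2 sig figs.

0.089 M

The Pt²⁺/Pt couple has the larger reduction potential, so it is the cathode: E°cell = +1.21 − (−0.14) = +1.35 V and n = 2.
Since E = E° − (0.0592/n)·log Q, log Q = n(E° − E)/0.0592 = −0.608.
The balanced reaction is Pt²⁺(aq) + Pb(s) → Pt(s) + Pb²⁺(aq), so Q = [Pb²⁺(aq)] / [Pt²⁺(aq)].
Isolating [Pt²⁺(aq)] in Q = 10^{−0.608} yields log [Pt²⁺(aq)] = −1.050, i.e. 0.089 M.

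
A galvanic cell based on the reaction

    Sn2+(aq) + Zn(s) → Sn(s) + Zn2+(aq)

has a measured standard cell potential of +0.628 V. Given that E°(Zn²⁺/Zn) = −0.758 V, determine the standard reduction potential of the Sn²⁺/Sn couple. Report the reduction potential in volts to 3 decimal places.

−0.130 V

In the reaction as written the Sn²⁺/Sn couple is reduced (cathode) and Zn²⁺/Zn is oxidized (anode), so E°cell = E°(Sn²⁺/Sn) − E°(Zn²⁺/Zn).
E°(Sn²⁺/Sn) = E°cell + E°(anode) = +0.628 + (−0.758) = −0.130 V.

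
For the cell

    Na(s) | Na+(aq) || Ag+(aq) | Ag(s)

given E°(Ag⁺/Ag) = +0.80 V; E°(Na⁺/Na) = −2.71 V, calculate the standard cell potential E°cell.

By convention the left-hand electrode in cell notation is the anode (oxidation) and the right-hand electrode is the cathode (reduction).
E°cell = E°(right) − E°(left) = +0.80 − (−2.71) = +3.51 V.

+3.51 V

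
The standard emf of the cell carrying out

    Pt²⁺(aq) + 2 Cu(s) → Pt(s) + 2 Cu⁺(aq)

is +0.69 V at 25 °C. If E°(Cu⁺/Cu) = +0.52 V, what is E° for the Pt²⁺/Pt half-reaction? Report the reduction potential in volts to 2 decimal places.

In the reaction as written the Pt²⁺/Pt couple is reduced (cathode) and Cu⁺/Cu is oxidized (anode), so E°cell = E°(Pt²⁺/Pt) − E°(Cu⁺/Cu).
E°(Pt²⁺/Pt) = E°cell + E°(anode) = +0.69 + (+0.52) = +1.21 V.

+1.21 V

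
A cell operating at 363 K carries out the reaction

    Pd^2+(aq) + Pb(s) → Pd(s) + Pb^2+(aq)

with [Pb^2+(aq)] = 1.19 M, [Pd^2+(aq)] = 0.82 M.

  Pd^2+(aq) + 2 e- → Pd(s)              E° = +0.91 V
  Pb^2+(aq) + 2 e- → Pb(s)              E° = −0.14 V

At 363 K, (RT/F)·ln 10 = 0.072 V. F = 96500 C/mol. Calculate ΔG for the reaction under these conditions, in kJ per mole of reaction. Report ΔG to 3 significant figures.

−202 kJ/mol

E°cell = +0.91 − (−0.14) = +1.05 V; the balanced reaction transfers n = 2 electrons.
Here Q = [Pb^2+(aq)] / [Pd^2+(aq)] = 1.45 (log Q = 0.162), giving E = +1.05 − (0.072/2)·(0.162) = +1.0442 V.
ΔG = −nFE = −(2)(96500)(+1.0442) J/mol = −202 kJ/mol.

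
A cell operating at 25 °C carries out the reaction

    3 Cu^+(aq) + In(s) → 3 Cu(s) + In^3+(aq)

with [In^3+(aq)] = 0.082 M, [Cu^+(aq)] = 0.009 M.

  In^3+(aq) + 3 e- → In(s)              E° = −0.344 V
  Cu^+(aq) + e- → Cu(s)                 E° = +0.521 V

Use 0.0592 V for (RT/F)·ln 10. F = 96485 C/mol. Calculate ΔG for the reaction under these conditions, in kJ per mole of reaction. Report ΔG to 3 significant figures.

−222 kJ/mol

With Cu⁺/Cu reduced at the cathode, E°cell = +0.521 − (−0.344) = +0.865 V and n = 3.
Q = [In^3+(aq)] / [Cu^+(aq)]^3 = 1.12×10^5, so log Q = 5.051 and E = +0.865 − (0.0592/3)(5.051) = +0.7653 V.
Finally ΔG = −nFE = −(3)(96485 C/mol)(+0.7653 V) = −222 kJ/mol.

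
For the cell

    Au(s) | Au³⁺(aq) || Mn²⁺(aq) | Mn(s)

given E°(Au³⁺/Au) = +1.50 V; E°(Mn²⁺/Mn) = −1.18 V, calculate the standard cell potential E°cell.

−2.68 V

By convention the left-hand electrode in cell notation is the anode (oxidation) and the right-hand electrode is the cathode (reduction).
E°cell = E°(right) − E°(left) = −1.18 − (+1.50) = −2.68 V.
The negative sign shows that, as written, the cell would require an external voltage to drive the reaction.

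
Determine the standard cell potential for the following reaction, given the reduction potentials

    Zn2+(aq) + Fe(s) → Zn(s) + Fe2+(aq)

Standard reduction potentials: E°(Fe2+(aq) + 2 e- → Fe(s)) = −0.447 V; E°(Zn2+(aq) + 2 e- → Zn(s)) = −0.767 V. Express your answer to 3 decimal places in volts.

−0.320 V

Zn2+(aq) gains electrons, so the Zn²⁺/Zn couple is the cathode; the Fe²⁺/Fe couple is the anode.
E°cell = E°(cathode) − E°(anode) = −0.767 − (−0.447) = −0.320 V.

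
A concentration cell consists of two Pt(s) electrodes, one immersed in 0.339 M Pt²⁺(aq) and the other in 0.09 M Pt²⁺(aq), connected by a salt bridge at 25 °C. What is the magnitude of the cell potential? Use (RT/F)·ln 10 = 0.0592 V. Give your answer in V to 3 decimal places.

0.017 V

For a concentration cell E°cell = 0, since both electrodes use the same couple.
The compartment with the higher Pt²⁺(aq) concentration (0.339 M) acts as the cathode; ions are reduced there and produced at the dilute (0.09 M) anode.
With n = 2, Ecell = −(0.0592/2)·log([dilute]/[conc]) = −(0.0592/2)·log(0.09/0.339) = +0.017 V.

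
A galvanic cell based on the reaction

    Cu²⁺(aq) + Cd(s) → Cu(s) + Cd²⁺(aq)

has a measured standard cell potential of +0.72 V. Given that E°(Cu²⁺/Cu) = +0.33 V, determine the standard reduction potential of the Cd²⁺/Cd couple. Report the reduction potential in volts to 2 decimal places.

−0.39 V

In the reaction as written the Cu²⁺/Cu couple is reduced (cathode) and Cd²⁺/Cd is oxidized (anode), so E°cell = E°(Cu²⁺/Cu) − E°(Cd²⁺/Cd).
E°(Cd²⁺/Cd) = E°(cathode) − E°cell = +0.33 − (+0.72) = −0.39 V.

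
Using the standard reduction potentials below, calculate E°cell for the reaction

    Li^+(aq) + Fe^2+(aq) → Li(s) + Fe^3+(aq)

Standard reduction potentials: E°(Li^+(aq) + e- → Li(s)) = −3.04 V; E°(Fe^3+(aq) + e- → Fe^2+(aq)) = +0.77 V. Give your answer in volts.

In the reaction as written, Li^+(aq) is reduced (cathode) and Fe^3+(aq) is produced by oxidation at the anode.
E°cell = E°(cathode) − E°(anode) = −3.04 − (+0.77) = −3.81 V.
The negative E°cell means the reaction is non-spontaneous in the direction written.

−3.81 V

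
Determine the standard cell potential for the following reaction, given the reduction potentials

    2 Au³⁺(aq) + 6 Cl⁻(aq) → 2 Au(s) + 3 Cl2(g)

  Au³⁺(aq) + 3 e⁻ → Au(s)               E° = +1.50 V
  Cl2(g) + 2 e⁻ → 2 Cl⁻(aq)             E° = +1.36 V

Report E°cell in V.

Au³⁺(aq) gains electrons, so the Au³⁺/Au couple is the cathode; the Cl₂/Cl⁻ couple is the anode.
E°cell = E°(cathode) − E°(anode) = +1.50 − (+1.36) = +0.14 V.

+0.14 V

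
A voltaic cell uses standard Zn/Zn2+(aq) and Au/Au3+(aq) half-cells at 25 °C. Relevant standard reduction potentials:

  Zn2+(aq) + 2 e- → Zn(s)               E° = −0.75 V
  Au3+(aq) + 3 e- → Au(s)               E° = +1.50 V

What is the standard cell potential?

+2.25 V

The Au³⁺/Au couple has the higher E°, so Au ion is reduced (cathode) and Zn is oxidized (anode).
E°cell = E°(cathode) − E°(anode) = +1.50 − (−0.75) = +2.25 V.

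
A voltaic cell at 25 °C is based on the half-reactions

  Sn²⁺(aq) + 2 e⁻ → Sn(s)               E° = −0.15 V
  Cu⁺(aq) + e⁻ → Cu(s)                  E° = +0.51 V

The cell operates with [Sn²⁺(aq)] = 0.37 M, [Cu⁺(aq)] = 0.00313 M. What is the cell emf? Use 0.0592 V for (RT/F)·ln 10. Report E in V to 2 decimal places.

The Cu⁺/Cu couple has the more positive E°, so it is the cathode; Sn²⁺/Sn is the anode.
The standard potential is +0.51 − (−0.15) = +0.66 V and the balanced reaction transfers n = 2 electrons.
Balancing gives 2 Cu⁺(aq) + Sn(s) → 2 Cu(s) + Sn²⁺(aq); hence Q = [Sn²⁺(aq)] / [Cu⁺(aq)]^2 = 3.78×10^4 (log Q = 4.577).
E = E° − (0.0592/n)·log Q = +0.66 − (0.0592/2)(4.577) = +0.52 V.

+0.52 V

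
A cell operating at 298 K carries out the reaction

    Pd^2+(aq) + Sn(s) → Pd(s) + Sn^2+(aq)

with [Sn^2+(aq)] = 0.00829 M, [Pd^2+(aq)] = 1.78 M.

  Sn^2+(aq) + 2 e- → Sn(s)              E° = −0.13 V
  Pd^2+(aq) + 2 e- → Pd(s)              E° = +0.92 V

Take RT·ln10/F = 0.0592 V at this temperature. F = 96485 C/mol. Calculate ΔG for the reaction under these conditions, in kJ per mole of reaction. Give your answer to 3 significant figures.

−216 kJ/mol

With Pd²⁺/Pd reduced at the cathode, E°cell = +0.92 − (−0.13) = +1.05 V and n = 2.
Q = [Sn^2+(aq)] / [Pd^2+(aq)] = 0.00466, so log Q = −2.332 and E = +1.05 − (0.0592/2)(−2.332) = +1.1190 V.
ΔG = −nFE = −(2)(96485)(+1.1190) J/mol = −216 kJ/mol.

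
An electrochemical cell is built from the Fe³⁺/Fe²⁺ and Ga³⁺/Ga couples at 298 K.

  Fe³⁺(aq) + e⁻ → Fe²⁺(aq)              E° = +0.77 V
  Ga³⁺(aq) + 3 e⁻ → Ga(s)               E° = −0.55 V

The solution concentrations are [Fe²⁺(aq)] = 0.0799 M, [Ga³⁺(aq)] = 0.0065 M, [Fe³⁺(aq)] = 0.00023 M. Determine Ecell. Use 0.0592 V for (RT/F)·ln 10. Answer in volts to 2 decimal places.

+1.21 V

The Fe³⁺/Fe²⁺ couple has the more positive E°, so it is the cathode; Ga³⁺/Ga is the anode.
E°cell = E°cat − E°an = +0.77 − (−0.55) = +1.32 V; n = 3.
For the overall reaction 3 Fe³⁺(aq) + Ga(s) → 3 Fe²⁺(aq) + Ga³⁺(aq), Q = ([Fe²⁺(aq)]^3·[Ga³⁺(aq)]) / [Fe³⁺(aq)]^3 = 2.73×10^5, giving log Q = 5.435.
Applying E = E° − (RT ln10/nF)·log Q gives +1.32 − (0.0592/3)(5.435) = +1.21 V.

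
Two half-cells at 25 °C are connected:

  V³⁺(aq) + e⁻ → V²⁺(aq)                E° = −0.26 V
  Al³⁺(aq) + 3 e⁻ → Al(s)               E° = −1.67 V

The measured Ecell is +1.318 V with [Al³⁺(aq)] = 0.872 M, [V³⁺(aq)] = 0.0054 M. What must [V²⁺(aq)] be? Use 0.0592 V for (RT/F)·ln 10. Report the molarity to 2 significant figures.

0.20 M

The V³⁺/V²⁺ couple has the larger reduction potential, so it is the cathode: E°cell = −0.26 − (−1.67) = +1.41 V and n = 3.
Since E = E° − (0.0592/n)·log Q, log Q = n(E° − E)/0.0592 = 4.662.
For 3 V³⁺(aq) + Al(s) → 3 V²⁺(aq) + Al³⁺(aq), the reaction quotient is Q = ([V²⁺(aq)]^3·[Al³⁺(aq)]) / [V³⁺(aq)]^3.
Isolating [V²⁺(aq)] in Q = 10^{4.662} yields log [V²⁺(aq)] = −0.694, i.e. 0.20 M.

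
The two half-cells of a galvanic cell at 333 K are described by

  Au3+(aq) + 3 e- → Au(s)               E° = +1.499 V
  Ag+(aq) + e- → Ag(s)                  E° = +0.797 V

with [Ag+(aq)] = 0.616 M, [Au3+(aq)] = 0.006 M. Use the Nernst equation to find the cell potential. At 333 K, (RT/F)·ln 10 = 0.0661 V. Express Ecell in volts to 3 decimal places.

Since E°(Au³⁺/Au) > E°(Ag⁺/Ag), Au³⁺/Au serves as the cathode.
The standard potential is +1.499 − (+0.797) = +0.702 V and the balanced reaction transfers n = 3 electrons.
Balancing gives Au3+(aq) + 3 Ag(s) → Au(s) + 3 Ag+(aq); hence Q = [Ag+(aq)]^3 / [Au3+(aq)] = 39 (log Q = 1.591).
By the Nernst equation, E = +0.702 − (0.0661/3)·(1.591) = +0.667 V.

+0.667 V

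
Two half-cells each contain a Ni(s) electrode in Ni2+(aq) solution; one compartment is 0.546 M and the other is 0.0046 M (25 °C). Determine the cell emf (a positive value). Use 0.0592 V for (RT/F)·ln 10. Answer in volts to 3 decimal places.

For a concentration cell E°cell = 0, since both electrodes use the same couple.
The compartment with the higher Ni2+(aq) concentration (0.546 M) acts as the cathode; ions are reduced there and produced at the dilute (0.0046 M) anode.
With n = 2, Ecell = −(0.0592/2)·log([dilute]/[conc]) = −(0.0592/2)·log(0.0046/0.546) = +0.061 V.

0.061 V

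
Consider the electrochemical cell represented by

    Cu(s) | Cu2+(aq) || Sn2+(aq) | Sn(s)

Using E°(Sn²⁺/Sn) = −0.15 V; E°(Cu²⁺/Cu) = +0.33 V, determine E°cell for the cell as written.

By convention the left-hand electrode in cell notation is the anode (oxidation) and the right-hand electrode is the cathode (reduction).
E°cell = E°(right) − E°(left) = −0.15 − (+0.33) = −0.48 V.
The negative sign shows that, as written, the cell would require an external voltage to drive the reaction.

−0.48 V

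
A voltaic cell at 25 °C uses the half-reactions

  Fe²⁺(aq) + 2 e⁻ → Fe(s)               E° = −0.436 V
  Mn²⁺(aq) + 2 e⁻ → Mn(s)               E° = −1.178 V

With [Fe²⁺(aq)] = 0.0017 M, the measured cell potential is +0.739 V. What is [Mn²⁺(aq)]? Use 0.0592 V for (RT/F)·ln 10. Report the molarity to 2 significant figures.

The Fe²⁺/Fe couple has the larger reduction potential, so it is the cathode: E°cell = −0.436 − (−1.178) = +0.742 V and n = 2.
From the Nernst equation, log Q = n(E° − E)/0.0592 = 2·(+0.742 − (+0.739))/0.0592 = 0.101.
The balanced reaction is Fe²⁺(aq) + Mn(s) → Fe(s) + Mn²⁺(aq), so Q = [Mn²⁺(aq)] / [Fe²⁺(aq)].
Solving for the unknown gives log [Mn²⁺(aq)] = −2.669, so [Mn²⁺(aq)] ≈ 0.0021 M.

0.0021 M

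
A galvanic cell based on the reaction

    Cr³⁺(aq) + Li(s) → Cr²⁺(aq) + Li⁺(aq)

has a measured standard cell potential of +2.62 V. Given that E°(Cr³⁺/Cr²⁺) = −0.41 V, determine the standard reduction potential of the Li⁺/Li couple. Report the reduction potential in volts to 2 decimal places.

−3.03 V

In the reaction as written the Cr³⁺/Cr²⁺ couple is reduced (cathode) and Li⁺/Li is oxidized (anode), so E°cell = E°(Cr³⁺/Cr²⁺) − E°(Li⁺/Li).
E°(Li⁺/Li) = E°(cathode) − E°cell = −0.41 − (+2.62) = −3.03 V.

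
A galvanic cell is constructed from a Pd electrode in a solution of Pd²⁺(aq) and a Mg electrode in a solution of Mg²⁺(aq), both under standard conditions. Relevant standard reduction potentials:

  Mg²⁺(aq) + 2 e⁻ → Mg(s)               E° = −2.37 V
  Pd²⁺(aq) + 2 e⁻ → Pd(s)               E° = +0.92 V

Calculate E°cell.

The Pd²⁺/Pd couple has the higher E°, so Pd ion is reduced (cathode) and Mg is oxidized (anode).
E°cell = E°(cathode) − E°(anode) = +0.92 − (−2.37) = +3.29 V.

+3.29 V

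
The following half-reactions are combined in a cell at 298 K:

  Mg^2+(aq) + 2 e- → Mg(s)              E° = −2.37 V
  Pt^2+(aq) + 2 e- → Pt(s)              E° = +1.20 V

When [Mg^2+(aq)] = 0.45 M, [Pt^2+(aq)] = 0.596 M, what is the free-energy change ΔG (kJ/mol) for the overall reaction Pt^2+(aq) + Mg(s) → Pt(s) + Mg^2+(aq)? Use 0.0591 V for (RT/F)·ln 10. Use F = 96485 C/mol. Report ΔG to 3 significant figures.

−690 kJ/mol

E°cell = +1.20 − (−2.37) = +3.57 V; the balanced reaction transfers n = 2 electrons.
Here Q = [Mg^2+(aq)] / [Pt^2+(aq)] = 0.755 (log Q = −0.122), giving E = +3.57 − (0.0591/2)·(−0.122) = +3.5736 V.
Then ΔG = −nFE = −2 × 96485 × +3.5736 J/mol = −690 kJ/mol.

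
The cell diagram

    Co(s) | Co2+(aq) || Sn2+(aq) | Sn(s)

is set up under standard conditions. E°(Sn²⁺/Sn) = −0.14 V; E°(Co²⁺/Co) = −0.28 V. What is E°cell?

By convention the left-hand electrode in cell notation is the anode (oxidation) and the right-hand electrode is the cathode (reduction).
E°cell = E°(right) − E°(left) = −0.14 − (−0.28) = +0.14 V.

+0.14 V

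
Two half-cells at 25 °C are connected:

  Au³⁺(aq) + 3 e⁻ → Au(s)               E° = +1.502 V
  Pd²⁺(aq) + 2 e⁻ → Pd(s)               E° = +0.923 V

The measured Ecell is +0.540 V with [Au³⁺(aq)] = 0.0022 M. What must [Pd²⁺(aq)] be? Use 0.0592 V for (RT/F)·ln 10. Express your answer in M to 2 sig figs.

With Au³⁺/Au at the cathode and Pd²⁺/Pd at the anode, E°cell = +1.502 − (+0.923) = +0.579 V (n = 6).
Since E = E° − (0.0592/n)·log Q, log Q = n(E° − E)/0.0592 = 3.953.
The balanced reaction is 2 Au³⁺(aq) + 3 Pd(s) → 2 Au(s) + 3 Pd²⁺(aq), so Q = [Pd²⁺(aq)]^3 / [Au³⁺(aq)]^2.
Isolating [Pd²⁺(aq)] in Q = 10^{3.953} yields log [Pd²⁺(aq)] = −0.454, i.e. 0.35 M.

0.35 M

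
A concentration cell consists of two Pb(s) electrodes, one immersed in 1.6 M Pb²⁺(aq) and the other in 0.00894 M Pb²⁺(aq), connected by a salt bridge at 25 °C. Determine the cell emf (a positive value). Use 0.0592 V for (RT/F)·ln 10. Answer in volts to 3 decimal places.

For a concentration cell E°cell = 0, since both electrodes use the same couple.
The compartment with the higher Pb²⁺(aq) concentration (1.6 M) acts as the cathode; ions are reduced there and produced at the dilute (0.00894 M) anode.
With n = 2, Ecell = −(0.0592/2)·log([dilute]/[conc]) = −(0.0592/2)·log(0.00894/1.6) = +0.067 V.

0.067 V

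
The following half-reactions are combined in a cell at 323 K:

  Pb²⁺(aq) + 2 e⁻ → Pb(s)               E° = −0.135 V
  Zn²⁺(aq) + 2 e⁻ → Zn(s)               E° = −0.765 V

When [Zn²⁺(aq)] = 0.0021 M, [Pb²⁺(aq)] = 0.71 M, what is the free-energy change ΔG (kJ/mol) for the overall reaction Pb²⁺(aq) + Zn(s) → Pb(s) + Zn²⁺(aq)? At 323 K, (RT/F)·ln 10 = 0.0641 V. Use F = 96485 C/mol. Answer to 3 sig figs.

With Pb²⁺/Pb reduced at the cathode, E°cell = −0.135 − (−0.765) = +0.630 V and n = 2.
Here Q = [Zn²⁺(aq)] / [Pb²⁺(aq)] = 0.00296 (log Q = −2.529), giving E = +0.630 − (0.0641/2)·(−2.529) = +0.7111 V.
Finally ΔG = −nFE = −(2)(96485 C/mol)(+0.7111 V) = −137 kJ/mol.

−137 kJ/mol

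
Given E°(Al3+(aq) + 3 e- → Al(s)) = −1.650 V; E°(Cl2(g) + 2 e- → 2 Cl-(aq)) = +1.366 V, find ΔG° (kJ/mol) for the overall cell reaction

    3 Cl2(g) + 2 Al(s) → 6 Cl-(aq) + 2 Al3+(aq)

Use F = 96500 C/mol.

In the reaction as written Cl2(g) is reduced, so the Cl₂/Cl⁻ couple is the cathode and Al³⁺/Al is the anode.
E°cell = +1.366 − (−1.650) = +3.016 V; balancing electrons gives n = 6.
ΔG° = −nFE°cell = −(6)(96500)(+3.016) J/mol = −1746 kJ/mol.

−1746 kJ/mol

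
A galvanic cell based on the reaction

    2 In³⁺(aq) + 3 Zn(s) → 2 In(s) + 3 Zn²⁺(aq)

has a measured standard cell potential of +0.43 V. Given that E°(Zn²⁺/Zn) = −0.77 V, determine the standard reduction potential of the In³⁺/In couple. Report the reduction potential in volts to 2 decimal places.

−0.34 V

In the reaction as written the In³⁺/In couple is reduced (cathode) and Zn²⁺/Zn is oxidized (anode), so E°cell = E°(In³⁺/In) − E°(Zn²⁺/Zn).
E°(In³⁺/In) = E°cell + E°(anode) = +0.43 + (−0.77) = −0.34 V.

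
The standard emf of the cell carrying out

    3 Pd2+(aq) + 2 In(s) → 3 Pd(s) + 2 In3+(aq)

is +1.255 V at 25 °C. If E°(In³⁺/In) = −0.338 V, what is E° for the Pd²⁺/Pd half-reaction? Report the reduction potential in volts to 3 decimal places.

In the reaction as written the Pd²⁺/Pd couple is reduced (cathode) and In³⁺/In is oxidized (anode), so E°cell = E°(Pd²⁺/Pd) − E°(In³⁺/In).
E°(Pd²⁺/Pd) = E°cell + E°(anode) = +1.255 + (−0.338) = +0.917 V.

+0.917 V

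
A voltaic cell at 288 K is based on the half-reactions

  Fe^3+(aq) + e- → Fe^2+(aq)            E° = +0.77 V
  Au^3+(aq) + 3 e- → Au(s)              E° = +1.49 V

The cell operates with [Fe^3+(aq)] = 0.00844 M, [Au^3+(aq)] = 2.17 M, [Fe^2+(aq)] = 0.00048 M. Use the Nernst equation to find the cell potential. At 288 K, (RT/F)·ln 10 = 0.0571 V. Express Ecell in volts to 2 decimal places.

+0.66 V

The Au³⁺/Au couple has the more positive E°, so it is the cathode; Fe³⁺/Fe²⁺ is the anode.
The standard potential is +1.49 − (+0.77) = +0.72 V and the balanced reaction transfers n = 3 electrons.
For the overall reaction Au^3+(aq) + 3 Fe^2+(aq) → Au(s) + 3 Fe^3+(aq), Q = [Fe^3+(aq)]^3 / ([Au^3+(aq)]·[Fe^2+(aq)]^3) = 2.51×10^3, giving log Q = 3.399.
By the Nernst equation, E = +0.72 − (0.0571/3)·(3.399) = +0.66 V.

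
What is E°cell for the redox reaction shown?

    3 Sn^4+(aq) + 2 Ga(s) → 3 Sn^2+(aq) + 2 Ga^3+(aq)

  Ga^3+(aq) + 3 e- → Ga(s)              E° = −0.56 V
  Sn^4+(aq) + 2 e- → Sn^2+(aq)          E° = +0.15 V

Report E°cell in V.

+0.71 V

Sn^4+(aq) gains electrons, so the Sn⁴⁺/Sn²⁺ couple is the cathode; the Ga³⁺/Ga couple is the anode.
E°cell = E°(cathode) − E°(anode) = +0.15 − (−0.56) = +0.71 V.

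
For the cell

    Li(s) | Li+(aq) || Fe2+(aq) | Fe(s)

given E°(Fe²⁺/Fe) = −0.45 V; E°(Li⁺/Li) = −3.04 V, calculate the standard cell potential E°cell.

+2.59 V

By convention the left-hand electrode in cell notation is the anode (oxidation) and the right-hand electrode is the cathode (reduction).
E°cell = E°(right) − E°(left) = −0.45 − (−3.04) = +2.59 V.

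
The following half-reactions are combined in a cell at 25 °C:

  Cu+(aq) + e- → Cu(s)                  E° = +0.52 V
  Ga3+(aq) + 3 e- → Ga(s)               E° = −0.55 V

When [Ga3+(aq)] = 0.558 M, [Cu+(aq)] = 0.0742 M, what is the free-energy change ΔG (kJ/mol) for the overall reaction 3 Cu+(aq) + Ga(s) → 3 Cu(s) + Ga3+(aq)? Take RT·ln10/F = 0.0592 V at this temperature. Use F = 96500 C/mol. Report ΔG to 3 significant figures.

E°cell = +0.52 − (−0.55) = +1.07 V; the balanced reaction transfers n = 3 electrons.
Here Q = [Ga3+(aq)] / [Cu+(aq)]^3 = 1.37×10^3 (log Q = 3.135), giving E = +1.07 − (0.0592/3)·(3.135) = +1.0081 V.
ΔG = −nFE = −(3)(96500)(+1.0081) J/mol = −292 kJ/mol.

−292 kJ/mol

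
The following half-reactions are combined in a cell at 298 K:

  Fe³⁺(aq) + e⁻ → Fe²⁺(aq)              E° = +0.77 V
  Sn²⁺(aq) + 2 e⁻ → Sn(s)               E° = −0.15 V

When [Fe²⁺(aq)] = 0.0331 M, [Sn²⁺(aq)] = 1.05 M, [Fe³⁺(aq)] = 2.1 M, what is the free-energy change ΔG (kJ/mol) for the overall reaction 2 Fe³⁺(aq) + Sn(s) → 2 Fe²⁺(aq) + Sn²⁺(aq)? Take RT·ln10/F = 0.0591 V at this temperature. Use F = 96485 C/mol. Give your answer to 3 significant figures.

−198 kJ/mol

E°cell = +0.77 − (−0.15) = +0.92 V; the balanced reaction transfers n = 2 electrons.
The reaction quotient is ([Fe²⁺(aq)]^2·[Sn²⁺(aq)]) / [Fe³⁺(aq)]^2 = 0.000261; by Nernst, E = +0.92 − (0.0591/2)(−3.584) = +1.0259 V.
Finally ΔG = −nFE = −(2)(96485 C/mol)(+1.0259 V) = −198 kJ/mol.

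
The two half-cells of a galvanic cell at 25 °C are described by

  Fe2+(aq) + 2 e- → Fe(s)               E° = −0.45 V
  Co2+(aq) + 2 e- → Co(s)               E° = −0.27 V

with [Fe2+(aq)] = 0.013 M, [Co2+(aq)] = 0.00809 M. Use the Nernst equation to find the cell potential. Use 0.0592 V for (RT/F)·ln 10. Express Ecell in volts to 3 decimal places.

+0.174 V

Co²⁺/Co is reduced (cathode, E° = −0.27 V) and Fe²⁺/Fe is oxidized (anode).
The standard potential is −0.27 − (−0.45) = +0.18 V and the balanced reaction transfers n = 2 electrons.
The balanced reaction is Co2+(aq) + Fe(s) → Co(s) + Fe2+(aq), so Q = [Fe2+(aq)] / [Co2+(aq)] = 1.61 and log Q = 0.206.
E = E° − (0.0592/n)·log Q = +0.18 − (0.0592/2)(0.206) = +0.174 V.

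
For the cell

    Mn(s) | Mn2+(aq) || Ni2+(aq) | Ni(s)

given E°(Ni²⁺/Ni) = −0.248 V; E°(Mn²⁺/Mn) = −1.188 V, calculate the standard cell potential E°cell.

+0.940 V

By convention the left-hand electrode in cell notation is the anode (oxidation) and the right-hand electrode is the cathode (reduction).
E°cell = E°(right) − E°(left) = −0.248 − (−1.188) = +0.940 V.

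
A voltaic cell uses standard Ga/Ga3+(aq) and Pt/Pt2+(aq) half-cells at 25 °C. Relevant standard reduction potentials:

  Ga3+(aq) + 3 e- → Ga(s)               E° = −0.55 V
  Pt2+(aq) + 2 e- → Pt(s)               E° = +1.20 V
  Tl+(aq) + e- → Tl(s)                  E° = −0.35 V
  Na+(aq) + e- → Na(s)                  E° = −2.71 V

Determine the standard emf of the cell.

Of the two couples in this cell, the one with the more positive reduction potential is reduced at the cathode: here that is Pt²⁺/Pt (+1.20 V); Ga³⁺/Ga (−0.55 V) is the anode.
E°cell = E°(cathode) − E°(anode) = +1.20 − (−0.55) = +1.75 V.

+1.75 V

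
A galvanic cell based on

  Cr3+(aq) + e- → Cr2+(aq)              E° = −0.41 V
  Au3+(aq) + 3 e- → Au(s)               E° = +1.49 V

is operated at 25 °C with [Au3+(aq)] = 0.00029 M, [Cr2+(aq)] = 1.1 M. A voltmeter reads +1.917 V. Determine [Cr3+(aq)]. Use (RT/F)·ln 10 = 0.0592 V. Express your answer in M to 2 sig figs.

0.038 M

The Au³⁺/Au couple has the larger reduction potential, so it is the cathode: E°cell = +1.49 − (−0.41) = +1.90 V and n = 3.
Since E = E° − (0.0592/n)·log Q, log Q = n(E° − E)/0.0592 = −0.861.
Balancing electrons gives Au3+(aq) + 3 Cr2+(aq) → Au(s) + 3 Cr3+(aq); thus Q = [Cr3+(aq)]^3 / ([Au3+(aq)]·[Cr2+(aq)]^3).
Solving for the unknown gives log [Cr3+(aq)] = −1.425, so [Cr3+(aq)] ≈ 0.038 M.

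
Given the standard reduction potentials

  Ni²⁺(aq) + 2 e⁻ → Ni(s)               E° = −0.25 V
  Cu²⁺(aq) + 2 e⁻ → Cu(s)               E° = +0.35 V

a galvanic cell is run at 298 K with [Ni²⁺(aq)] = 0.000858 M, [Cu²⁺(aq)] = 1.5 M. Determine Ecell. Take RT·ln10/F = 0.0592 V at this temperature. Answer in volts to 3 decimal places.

+0.696 V

The Cu²⁺/Cu couple has the more positive E°, so it is the cathode; Ni²⁺/Ni is the anode.
E°cell = E°cat − E°an = +0.35 − (−0.25) = +0.60 V; n = 2.
Balancing gives Cu²⁺(aq) + Ni(s) → Cu(s) + Ni²⁺(aq); hence Q = [Ni²⁺(aq)] / [Cu²⁺(aq)] = 0.000572 (log Q = −3.243).
E = E° − (0.0592/n)·log Q = +0.60 − (0.0592/2)(−3.243) = +0.696 V.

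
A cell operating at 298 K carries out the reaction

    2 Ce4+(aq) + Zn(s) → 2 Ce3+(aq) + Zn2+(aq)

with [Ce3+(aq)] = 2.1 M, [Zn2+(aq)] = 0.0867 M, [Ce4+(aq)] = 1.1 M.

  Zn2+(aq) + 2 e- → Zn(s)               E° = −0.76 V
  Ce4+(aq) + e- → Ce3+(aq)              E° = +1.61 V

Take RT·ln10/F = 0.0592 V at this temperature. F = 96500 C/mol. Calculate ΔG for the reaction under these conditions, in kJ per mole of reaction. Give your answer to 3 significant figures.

−460 kJ/mol

With Ce⁴⁺/Ce³⁺ reduced at the cathode, E°cell = +1.61 − (−0.76) = +2.37 V and n = 2.
The reaction quotient is ([Ce3+(aq)]^2·[Zn2+(aq)]) / [Ce4+(aq)]^2 = 0.316; by Nernst, E = +2.37 − (0.0592/2)(−0.500) = +2.3848 V.
ΔG = −nFE = −(2)(96500)(+2.3848) J/mol = −460 kJ/mol.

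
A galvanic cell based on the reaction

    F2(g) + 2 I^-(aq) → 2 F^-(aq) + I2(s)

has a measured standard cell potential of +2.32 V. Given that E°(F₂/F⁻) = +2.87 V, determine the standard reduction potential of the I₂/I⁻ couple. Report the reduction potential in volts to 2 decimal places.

+0.55 V

In the reaction as written the F₂/F⁻ couple is reduced (cathode) and I₂/I⁻ is oxidized (anode), so E°cell = E°(F₂/F⁻) − E°(I₂/I⁻).
E°(I₂/I⁻) = E°(cathode) − E°cell = +2.87 − (+2.32) = +0.55 V.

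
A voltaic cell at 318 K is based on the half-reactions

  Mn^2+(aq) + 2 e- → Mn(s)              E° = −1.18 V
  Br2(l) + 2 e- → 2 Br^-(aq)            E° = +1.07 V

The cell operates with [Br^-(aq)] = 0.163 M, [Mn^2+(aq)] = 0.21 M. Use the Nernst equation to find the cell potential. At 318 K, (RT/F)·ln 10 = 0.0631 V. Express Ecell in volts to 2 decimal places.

+2.32 V

The Br₂/Br⁻ couple has the more positive E°, so it is the cathode; Mn²⁺/Mn is the anode.
E°cell = E°cat − E°an = +1.07 − (−1.18) = +2.25 V; n = 2.
For the overall reaction Br2(l) + Mn(s) → 2 Br^-(aq) + Mn^2+(aq), Q = [Br^-(aq)]^2·[Mn^2+(aq)] = 0.00558, giving log Q = −2.253.
Applying E = E° − (RT ln10/nF)·log Q gives +2.25 − (0.0631/2)(−2.253) = +2.32 V.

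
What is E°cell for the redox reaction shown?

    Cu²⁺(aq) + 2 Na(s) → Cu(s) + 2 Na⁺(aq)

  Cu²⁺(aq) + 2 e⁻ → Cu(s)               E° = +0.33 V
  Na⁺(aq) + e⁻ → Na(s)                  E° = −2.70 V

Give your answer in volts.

Cu²⁺(aq) gains electrons, so the Cu²⁺/Cu couple is the cathode; the Na⁺/Na couple is the anode.
E°cell = E°(cathode) − E°(anode) = +0.33 − (−2.70) = +3.03 V.
The positive value indicates the reaction is spontaneous as written.

+3.03 V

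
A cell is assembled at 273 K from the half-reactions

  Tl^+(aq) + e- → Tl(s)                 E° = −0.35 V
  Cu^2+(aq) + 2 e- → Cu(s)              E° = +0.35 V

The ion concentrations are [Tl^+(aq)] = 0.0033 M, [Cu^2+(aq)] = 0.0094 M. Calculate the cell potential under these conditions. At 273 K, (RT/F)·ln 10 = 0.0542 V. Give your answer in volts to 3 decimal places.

+0.780 V

The Cu²⁺/Cu couple has the more positive E°, so it is the cathode; Tl⁺/Tl is the anode.
The standard potential is +0.35 − (−0.35) = +0.70 V and the balanced reaction transfers n = 2 electrons.
Balancing gives Cu^2+(aq) + 2 Tl(s) → Cu(s) + 2 Tl^+(aq); hence Q = [Tl^+(aq)]^2 / [Cu^2+(aq)] = 0.00116 (log Q = −2.936).
By the Nernst equation, E = +0.70 − (0.0542/2)·(−2.936) = +0.780 V.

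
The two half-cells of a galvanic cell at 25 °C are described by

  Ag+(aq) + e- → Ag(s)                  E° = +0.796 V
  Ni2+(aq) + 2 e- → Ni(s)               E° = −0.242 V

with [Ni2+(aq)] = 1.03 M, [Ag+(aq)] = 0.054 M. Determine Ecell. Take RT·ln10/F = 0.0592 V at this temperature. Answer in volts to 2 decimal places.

Ag⁺/Ag is reduced (cathode, E° = +0.796 V) and Ni²⁺/Ni is oxidized (anode).
E°cell = +0.796 − (−0.242) = +1.038 V, with n = 2 electrons transferred.
The balanced reaction is 2 Ag+(aq) + Ni(s) → 2 Ag(s) + Ni2+(aq), so Q = [Ni2+(aq)] / [Ag+(aq)]^2 = 353 and log Q = 2.548.
By the Nernst equation, E = +1.038 − (0.0592/2)·(2.548) = +0.96 V.

+0.96 V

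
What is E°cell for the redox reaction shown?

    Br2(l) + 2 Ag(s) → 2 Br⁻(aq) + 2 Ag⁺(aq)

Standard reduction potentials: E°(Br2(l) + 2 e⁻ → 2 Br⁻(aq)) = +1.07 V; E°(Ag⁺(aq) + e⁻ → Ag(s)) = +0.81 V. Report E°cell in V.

In the reaction as written, Br2(l) is reduced (cathode) and Ag⁺(aq) is produced by oxidation at the anode.
E°cell = E°(cathode) − E°(anode) = +1.07 − (+0.81) = +0.26 V.

+0.26 V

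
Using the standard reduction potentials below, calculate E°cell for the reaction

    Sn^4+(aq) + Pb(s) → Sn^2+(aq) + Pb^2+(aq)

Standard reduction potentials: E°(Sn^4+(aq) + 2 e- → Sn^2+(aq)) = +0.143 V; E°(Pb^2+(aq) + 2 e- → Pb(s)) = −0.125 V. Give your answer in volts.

+0.268 V

Sn^4+(aq) gains electrons, so the Sn⁴⁺/Sn²⁺ couple is the cathode; the Pb²⁺/Pb couple is the anode.
E°cell = E°(cathode) − E°(anode) = +0.143 − (−0.125) = +0.268 V.
The positive value indicates the reaction is spontaneous as written.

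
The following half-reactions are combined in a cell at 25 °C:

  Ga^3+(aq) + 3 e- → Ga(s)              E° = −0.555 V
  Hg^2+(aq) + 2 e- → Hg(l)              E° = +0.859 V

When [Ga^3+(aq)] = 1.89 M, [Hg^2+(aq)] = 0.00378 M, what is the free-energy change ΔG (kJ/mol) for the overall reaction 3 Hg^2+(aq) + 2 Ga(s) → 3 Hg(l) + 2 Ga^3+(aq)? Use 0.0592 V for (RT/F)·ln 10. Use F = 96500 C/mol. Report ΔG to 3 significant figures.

With Hg²⁺/Hg reduced at the cathode, E°cell = +0.859 − (−0.555) = +1.414 V and n = 6.
Q = [Ga^3+(aq)]^2 / [Hg^2+(aq)]^3 = 6.61×10^7, so log Q = 7.820 and E = +1.414 − (0.0592/6)(7.820) = +1.3368 V.
Then ΔG = −nFE = −6 × 96500 × +1.3368 J/mol = −774 kJ/mol.

−774 kJ/mol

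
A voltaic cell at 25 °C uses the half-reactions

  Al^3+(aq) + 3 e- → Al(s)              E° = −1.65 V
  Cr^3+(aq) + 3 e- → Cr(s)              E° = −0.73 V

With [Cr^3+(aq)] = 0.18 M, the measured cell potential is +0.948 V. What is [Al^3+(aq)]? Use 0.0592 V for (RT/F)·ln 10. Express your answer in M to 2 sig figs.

The Cr³⁺/Cr couple has the larger reduction potential, so it is the cathode: E°cell = −0.73 − (−1.65) = +0.92 V and n = 3.
Rearranging E = E° − (0.0592/n)·log Q gives log Q = 3(+0.92 − (+0.948))/0.0592 = −1.419.
Balancing electrons gives Cr^3+(aq) + Al(s) → Cr(s) + Al^3+(aq); thus Q = [Al^3+(aq)] / [Cr^3+(aq)].
Solving for the unknown gives log [Al^3+(aq)] = −2.164, so [Al^3+(aq)] ≈ 0.0069 M.

0.0069 M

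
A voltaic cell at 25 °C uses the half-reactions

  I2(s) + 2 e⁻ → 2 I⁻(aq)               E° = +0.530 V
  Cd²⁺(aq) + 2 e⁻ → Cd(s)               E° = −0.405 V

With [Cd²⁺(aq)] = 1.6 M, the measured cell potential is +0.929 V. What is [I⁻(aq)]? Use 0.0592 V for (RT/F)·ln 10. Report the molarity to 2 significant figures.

1.0 M

The I₂/I⁻ couple has the larger reduction potential, so it is the cathode: E°cell = +0.530 − (−0.405) = +0.935 V and n = 2.
Rearranging E = E° − (0.0592/n)·log Q gives log Q = 2(+0.935 − (+0.929))/0.0592 = 0.203.
The balanced reaction is I2(s) + Cd(s) → 2 I⁻(aq) + Cd²⁺(aq), so Q = [I⁻(aq)]^2·[Cd²⁺(aq)].
Solving for the unknown gives log [I⁻(aq)] = −0.001, so [I⁻(aq)] ≈ 1.0 M.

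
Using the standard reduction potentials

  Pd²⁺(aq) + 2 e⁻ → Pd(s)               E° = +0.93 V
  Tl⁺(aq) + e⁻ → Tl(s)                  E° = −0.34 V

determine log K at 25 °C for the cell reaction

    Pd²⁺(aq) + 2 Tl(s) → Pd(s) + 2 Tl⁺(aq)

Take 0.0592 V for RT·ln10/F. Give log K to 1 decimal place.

log K = 42.9

The Pd²⁺/Pd couple is reduced (cathode); E°cell = +0.93 − (−0.34) = +1.27 V with n = 2.
At equilibrium E = 0, so log K = nE°cell / 0.0592 = (2)(+1.27) / 0.0592 = 42.9.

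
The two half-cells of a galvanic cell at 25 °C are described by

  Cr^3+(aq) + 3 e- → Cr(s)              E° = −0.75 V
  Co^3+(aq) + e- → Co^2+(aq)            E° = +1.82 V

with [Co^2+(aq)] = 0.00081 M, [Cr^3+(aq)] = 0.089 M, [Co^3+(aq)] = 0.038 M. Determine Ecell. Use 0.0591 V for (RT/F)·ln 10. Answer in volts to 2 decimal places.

Since E°(Co³⁺/Co²⁺) > E°(Cr³⁺/Cr), Co³⁺/Co²⁺ serves as the cathode.
E°cell = E°cat − E°an = +1.82 − (−0.75) = +2.57 V; n = 3.
For the overall reaction 3 Co^3+(aq) + Cr(s) → 3 Co^2+(aq) + Cr^3+(aq), Q = ([Co^2+(aq)]^3·[Cr^3+(aq)]) / [Co^3+(aq)]^3 = 8.62×10^−7, giving log Q = −6.065.
E = E° − (0.0591/n)·log Q = +2.57 − (0.0591/3)(−6.065) = +2.69 V.

+2.69 V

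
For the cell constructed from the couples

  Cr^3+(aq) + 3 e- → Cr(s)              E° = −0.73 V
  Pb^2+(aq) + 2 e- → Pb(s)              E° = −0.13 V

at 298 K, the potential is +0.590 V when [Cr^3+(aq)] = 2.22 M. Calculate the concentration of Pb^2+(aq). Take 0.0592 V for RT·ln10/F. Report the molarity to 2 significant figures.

Pb²⁺/Pb is the cathode (higher E°); E°cell = −0.13 − (−0.73) = +0.60 V with n = 6.
Since E = E° − (0.0592/n)·log Q, log Q = n(E° − E)/0.0592 = 1.014.
The balanced reaction is 3 Pb^2+(aq) + 2 Cr(s) → 3 Pb(s) + 2 Cr^3+(aq), so Q = [Cr^3+(aq)]^2 / [Pb^2+(aq)]^3.
Solving for the unknown gives log [Pb^2+(aq)] = −0.107, so [Pb^2+(aq)] ≈ 0.78 M.

0.78 M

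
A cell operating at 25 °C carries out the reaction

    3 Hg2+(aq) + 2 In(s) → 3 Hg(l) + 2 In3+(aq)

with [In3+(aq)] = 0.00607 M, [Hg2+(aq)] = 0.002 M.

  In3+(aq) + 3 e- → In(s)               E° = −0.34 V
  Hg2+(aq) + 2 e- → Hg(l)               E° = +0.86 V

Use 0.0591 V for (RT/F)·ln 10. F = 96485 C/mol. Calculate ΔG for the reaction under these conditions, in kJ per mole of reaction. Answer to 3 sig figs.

The standard cell potential is +0.86 − (−0.34) = +1.20 V, with n = 6 electrons in the balanced equation.
Q = [In3+(aq)]^2 / [Hg2+(aq)]^3 = 4.61×10^3, so log Q = 3.663 and E = +1.20 − (0.0591/6)(3.663) = +1.1639 V.
ΔG = −nFE = −(6)(96485)(+1.1639) J/mol = −674 kJ/mol.

−674 kJ/mol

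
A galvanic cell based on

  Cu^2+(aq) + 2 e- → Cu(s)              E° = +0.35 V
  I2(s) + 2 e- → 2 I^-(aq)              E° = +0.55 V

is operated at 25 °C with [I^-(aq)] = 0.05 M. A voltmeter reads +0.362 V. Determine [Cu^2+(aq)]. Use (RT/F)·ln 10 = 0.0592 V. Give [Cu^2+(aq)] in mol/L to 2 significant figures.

0.0013 M

With I₂/I⁻ at the cathode and Cu²⁺/Cu at the anode, E°cell = +0.55 − (+0.35) = +0.20 V (n = 2).
From the Nernst equation, log Q = n(E° − E)/0.0592 = 2·(+0.20 − (+0.362))/0.0592 = −5.473.
The balanced reaction is I2(s) + Cu(s) → 2 I^-(aq) + Cu^2+(aq), so Q = [I^-(aq)]^2·[Cu^2+(aq)].
Solving for the unknown gives log [Cu^2+(aq)] = −2.871, so [Cu^2+(aq)] ≈ 0.0013 M.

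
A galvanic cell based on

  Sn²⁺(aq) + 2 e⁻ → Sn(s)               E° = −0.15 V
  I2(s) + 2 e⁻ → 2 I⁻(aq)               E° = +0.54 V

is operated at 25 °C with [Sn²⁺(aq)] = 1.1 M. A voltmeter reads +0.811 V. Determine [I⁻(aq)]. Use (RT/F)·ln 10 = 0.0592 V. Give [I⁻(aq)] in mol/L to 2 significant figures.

I₂/I⁻ is the cathode (higher E°); E°cell = +0.54 − (−0.15) = +0.69 V with n = 2.
From the Nernst equation, log Q = n(E° − E)/0.0592 = 2·(+0.69 − (+0.811))/0.0592 = −4.088.
The balanced reaction is I2(s) + Sn(s) → 2 I⁻(aq) + Sn²⁺(aq), so Q = [I⁻(aq)]^2·[Sn²⁺(aq)].
Substituting the known concentrations and solving, log [I⁻(aq)] = −2.065 and [I⁻(aq)] = 0.0086 M.

0.0086 M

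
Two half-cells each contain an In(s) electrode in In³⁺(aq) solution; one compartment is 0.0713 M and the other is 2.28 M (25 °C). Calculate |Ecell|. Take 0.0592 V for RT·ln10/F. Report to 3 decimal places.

0.030 V

For a concentration cell E°cell = 0, since both electrodes use the same couple.
The compartment with the higher In³⁺(aq) concentration (2.28 M) acts as the cathode; ions are reduced there and produced at the dilute (0.0713 M) anode.
With n = 3, Ecell = −(0.0592/3)·log([dilute]/[conc]) = −(0.0592/3)·log(0.0713/2.28) = +0.030 V.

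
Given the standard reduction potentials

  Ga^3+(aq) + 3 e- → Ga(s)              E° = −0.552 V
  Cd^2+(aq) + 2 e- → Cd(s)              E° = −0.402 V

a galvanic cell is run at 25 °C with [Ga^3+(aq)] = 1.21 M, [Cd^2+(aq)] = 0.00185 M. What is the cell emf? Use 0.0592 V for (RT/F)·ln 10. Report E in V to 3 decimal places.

The Cd²⁺/Cd couple has the more positive E°, so it is the cathode; Ga³⁺/Ga is the anode.
The standard potential is −0.402 − (−0.552) = +0.150 V and the balanced reaction transfers n = 6 electrons.
The balanced reaction is 3 Cd^2+(aq) + 2 Ga(s) → 3 Cd(s) + 2 Ga^3+(aq), so Q = [Ga^3+(aq)]^2 / [Cd^2+(aq)]^3 = 2.31×10^8 and log Q = 8.364.
E = E° − (0.0592/n)·log Q = +0.150 − (0.0592/6)(8.364) = +0.067 V.

+0.067 V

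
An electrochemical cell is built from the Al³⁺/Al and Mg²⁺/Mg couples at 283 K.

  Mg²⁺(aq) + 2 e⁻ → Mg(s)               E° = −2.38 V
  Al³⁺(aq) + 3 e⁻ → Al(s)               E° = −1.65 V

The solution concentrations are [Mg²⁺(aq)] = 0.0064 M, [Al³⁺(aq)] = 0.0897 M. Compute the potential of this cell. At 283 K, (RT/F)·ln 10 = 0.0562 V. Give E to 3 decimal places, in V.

Al³⁺/Al is reduced (cathode, E° = −1.65 V) and Mg²⁺/Mg is oxidized (anode).
E°cell = E°cat − E°an = −1.65 − (−2.38) = +0.73 V; n = 6.
The balanced reaction is 2 Al³⁺(aq) + 3 Mg(s) → 2 Al(s) + 3 Mg²⁺(aq), so Q = [Mg²⁺(aq)]^3 / [Al³⁺(aq)]^2 = 3.26×10^−5 and log Q = −4.487.
By the Nernst equation, E = +0.73 − (0.0562/6)·(−4.487) = +0.772 V.

+0.772 V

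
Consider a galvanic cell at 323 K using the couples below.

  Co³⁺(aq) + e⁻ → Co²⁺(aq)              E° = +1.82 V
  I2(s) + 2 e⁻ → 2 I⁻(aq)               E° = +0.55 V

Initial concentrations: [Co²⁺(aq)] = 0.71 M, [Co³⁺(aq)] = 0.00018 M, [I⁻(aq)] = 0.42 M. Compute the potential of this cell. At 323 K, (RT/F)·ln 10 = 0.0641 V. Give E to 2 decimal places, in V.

+1.02 V

Co³⁺/Co²⁺ is reduced (cathode, E° = +1.82 V) and I₂/I⁻ is oxidized (anode).
The standard potential is +1.82 − (+0.55) = +1.27 V and the balanced reaction transfers n = 2 electrons.
For the overall reaction 2 Co³⁺(aq) + 2 I⁻(aq) → 2 Co²⁺(aq) + I2(s), Q = [Co²⁺(aq)]^2 / ([Co³⁺(aq)]^2·[I⁻(aq)]^2) = 8.82×10^7, giving log Q = 7.945.
By the Nernst equation, E = +1.27 − (0.0641/2)·(7.945) = +1.02 V.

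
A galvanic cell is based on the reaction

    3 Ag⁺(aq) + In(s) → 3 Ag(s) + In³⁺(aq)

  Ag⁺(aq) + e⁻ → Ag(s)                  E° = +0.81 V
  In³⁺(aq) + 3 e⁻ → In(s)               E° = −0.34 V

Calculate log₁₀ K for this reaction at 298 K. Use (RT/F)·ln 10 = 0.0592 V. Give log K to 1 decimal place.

log K = 58.3

The Ag⁺/Ag couple is reduced (cathode); E°cell = +0.81 − (−0.34) = +1.15 V with n = 3.
At equilibrium E = 0, so log K = nE°cell / 0.0592 = (3)(+1.15) / 0.0592 = 58.3.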